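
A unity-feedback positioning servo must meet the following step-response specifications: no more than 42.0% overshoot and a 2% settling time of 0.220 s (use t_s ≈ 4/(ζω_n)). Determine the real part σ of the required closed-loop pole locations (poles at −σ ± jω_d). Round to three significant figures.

σ ≈ 18.2

The settling-time spec alone fixes σ = ζω_n = 4/t_s = 4/0.220 = 18.2.
(Overshoot then fixes ζ = 0.266 and hence ω_d = σ·√(1−ζ²)/ζ = 65.8 rad/s.)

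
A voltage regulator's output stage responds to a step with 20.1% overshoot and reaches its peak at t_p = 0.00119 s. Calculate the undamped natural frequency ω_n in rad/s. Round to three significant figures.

ω_n ≈ 2960 rad/s

From the overshoot, ζ = −ln(OS)/√(π²+ln²(OS)) = 0.455.
From t_p = π/ω_d, ω_d = π/0.00119 = 2640 rad/s, so ω_n = ω_d/√(1−ζ²) = 2960 rad/s.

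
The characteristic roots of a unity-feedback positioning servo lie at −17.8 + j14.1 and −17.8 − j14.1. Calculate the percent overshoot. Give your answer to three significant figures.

With σ = 17.8, ω_d = 14.1: ω_n = √(σ²+ω_d²) = 22.7 rad/s, ζ = σ/ω_n = 0.784.
%OS = 100 e^{−πζ/√(1−ζ²)} with ζ = 0.784 gives 1.89%.

%OS ≈ 1.89%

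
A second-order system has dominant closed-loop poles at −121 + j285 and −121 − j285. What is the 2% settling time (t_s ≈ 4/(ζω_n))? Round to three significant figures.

t_s ≈ 0.0331 s

For poles at −σ ± jω_d, ζω_n = σ = 121, so t_s ≈ 4/σ = 0.0331 s.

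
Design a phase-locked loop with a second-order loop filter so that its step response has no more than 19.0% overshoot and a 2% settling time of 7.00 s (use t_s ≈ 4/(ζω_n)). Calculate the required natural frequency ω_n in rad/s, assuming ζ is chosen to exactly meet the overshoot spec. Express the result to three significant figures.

ζ = −ln(OS)/√(π² + (ln OS)²). With OS = 0.190, ln OS = −1.661 and ζ = 1.661/3.554 = 0.467.
Then ω_n = 4/(ζ t_s) = 4/(0.467 × 7.00) = 1.22 rad/s.

ω_n ≈ 1.22 rad/s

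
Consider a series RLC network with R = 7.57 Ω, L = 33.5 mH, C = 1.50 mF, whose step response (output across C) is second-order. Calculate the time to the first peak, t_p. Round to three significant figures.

t_p ≈ 0.0372 s

For a series RLC circuit (capacitor voltage as output), ω_n = 1/√(LC) = 1/√(33.5 mH · 1.50 mF) = 141 rad/s.
ζ = (R/2)·√(C/L) = (7.57/2)·√(1.50 mF/33.5 mH) = 0.801.
ω_d = ω_n√(1−ζ²) = 84.5 rad/s. t_p = π/ω_d = 0.0372 s.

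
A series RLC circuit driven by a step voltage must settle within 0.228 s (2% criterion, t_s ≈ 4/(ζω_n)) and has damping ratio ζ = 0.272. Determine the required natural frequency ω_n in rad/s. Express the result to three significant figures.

ω_n ≈ 64.5 rad/s

Rearranging t_s ≈ 4/(ζω_n) gives ω_n = 4/(ζ·t_s) = 4/(0.272 × 0.228) = 64.5 rad/s.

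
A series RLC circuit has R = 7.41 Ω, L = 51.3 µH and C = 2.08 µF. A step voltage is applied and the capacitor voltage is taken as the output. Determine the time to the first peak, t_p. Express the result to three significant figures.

t_p ≈ 0.0000487 s

For a series RLC circuit (capacitor voltage as output), ω_n = 1/√(LC) = 1/√(51.3 µH · 2.08 µF) = 96800 rad/s.
ζ = (R/2)·√(C/L) = (7.41/2)·√(2.08 µF/51.3 µH) = 0.746.
The damped frequency ω_d = ω_n√(1−ζ²) = 64500 rad/s. t_p = π/ω_d = 0.0000487 s.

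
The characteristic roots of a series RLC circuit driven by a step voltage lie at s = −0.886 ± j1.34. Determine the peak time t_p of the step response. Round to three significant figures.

t_p ≈ 2.34 s

t_p = π/ω_d with ω_d = 1.34 (the imaginary part), so t_p = 2.34 s.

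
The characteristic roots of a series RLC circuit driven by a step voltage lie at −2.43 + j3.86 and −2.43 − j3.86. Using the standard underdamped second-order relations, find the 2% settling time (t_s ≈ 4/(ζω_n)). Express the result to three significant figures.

For poles at −σ ± jω_d, ζω_n = σ = 2.43, so t_s ≈ 4/σ = 1.65 s.

t_s ≈ 1.65 s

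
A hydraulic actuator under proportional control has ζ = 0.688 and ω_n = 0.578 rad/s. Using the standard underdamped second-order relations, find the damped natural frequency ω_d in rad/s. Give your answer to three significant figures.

ω_d ≈ 0.419 rad/s

ω_d = ω_n√(1−ζ²) = 0.578·√0.527 = 0.419 rad/s.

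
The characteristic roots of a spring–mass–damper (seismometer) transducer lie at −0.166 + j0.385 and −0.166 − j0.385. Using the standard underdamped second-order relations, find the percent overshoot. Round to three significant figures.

%OS ≈ 25.8%

The poles are at −σ ± jω_d with σ = 0.166 and ω_d = 0.385, so ω_n = √(σ²+ω_d²) = 0.419 rad/s and ζ = σ/ω_n = 0.396.
Overshoot: exp(−π·0.396/√(1−0.396²)) = 0.258, i.e. 25.8%.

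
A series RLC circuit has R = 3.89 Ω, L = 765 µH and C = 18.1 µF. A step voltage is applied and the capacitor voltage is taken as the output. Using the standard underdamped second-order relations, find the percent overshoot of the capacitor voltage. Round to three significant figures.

%OS ≈ 37.3%

For a series RLC circuit (capacitor voltage as output), ω_n = 1/√(LC) = 1/√(765 µH · 18.1 µF) = 8500 rad/s.
ζ = (R/2)·√(C/L) = (3.89/2)·√(18.1 µF/765 µH) = 0.299.
%OS = 100·exp(−πζ/√(1−ζ²)) = 37.3%.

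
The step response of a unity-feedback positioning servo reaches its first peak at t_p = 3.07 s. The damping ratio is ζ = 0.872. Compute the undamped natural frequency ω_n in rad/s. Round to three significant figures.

Peak time t_p = π/ω_d, so ω_d = π/t_p = π/3.07 = 1.02 rad/s.
ω_n = ω_d/√(1−ζ²) = 1.02/√0.240 = 2.09 rad/s.

ω_n ≈ 2.09 rad/s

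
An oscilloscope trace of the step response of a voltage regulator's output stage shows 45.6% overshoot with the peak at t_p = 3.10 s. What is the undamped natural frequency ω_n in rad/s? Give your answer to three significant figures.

From the overshoot, ζ = −ln(OS)/√(π²+ln²(OS)) = 0.242.
From t_p = π/ω_d, ω_d = π/3.10 = 1.01 rad/s, so ω_n = ω_d/√(1−ζ²) = 1.04 rad/s.

ω_n ≈ 1.04 rad/s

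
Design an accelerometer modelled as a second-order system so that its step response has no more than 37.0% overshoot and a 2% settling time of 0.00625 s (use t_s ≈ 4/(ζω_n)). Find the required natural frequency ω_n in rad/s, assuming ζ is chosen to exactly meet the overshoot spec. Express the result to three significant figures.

ω_n ≈ 2120 rad/s

Inverting the overshoot relation: ζ = |ln 0.370|/√(π² + ln²0.370) = 0.302.
From t_s ≈ 4/(ζω_n): ω_n = 4/(ζ·t_s) = 4/(0.302·0.00625) = 2120 rad/s.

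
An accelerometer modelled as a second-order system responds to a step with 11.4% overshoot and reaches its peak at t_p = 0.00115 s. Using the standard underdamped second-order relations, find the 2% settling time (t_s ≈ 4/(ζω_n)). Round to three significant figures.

t_s ≈ 0.00212 s

From the overshoot, ζ = −ln(OS)/√(π²+ln²(OS)) = 0.569.
t_p = π/ω_d ⇒ ω_d = 2730 rad/s; then ω_n = ω_d/√(1−ζ²) = 3320 rad/s.
t_s ≈ 4/(ζω_n) = 4/(0.569·3320) = 0.00212 s.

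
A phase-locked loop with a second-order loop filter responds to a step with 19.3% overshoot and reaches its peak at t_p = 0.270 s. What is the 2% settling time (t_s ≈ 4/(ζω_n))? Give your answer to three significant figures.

ζ from %OS: ζ = |ln 0.193|/√(π²+ln²0.193) = 0.464.
From t_p = π/ω_d, ω_d = π/0.270 = 11.6 rad/s, so ω_n = ω_d/√(1−ζ²) = 13.1 rad/s.
t_s ≈ 4/(ζω_n) = 4/(0.464·13.1) = 0.657 s.

t_s ≈ 0.657 s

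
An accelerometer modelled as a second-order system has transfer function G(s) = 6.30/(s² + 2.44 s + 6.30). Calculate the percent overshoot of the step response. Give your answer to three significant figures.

%OS ≈ 17.4%

Matching coefficients with s² + 2ζω_n s + ω_n² gives ω_n² = 6.30 ⇒ ω_n = 2.51 rad/s, and ζ = 2.44/(2ω_n) = 0.486.
%OS = 100·exp(−πζ/√(1−ζ²)) = 17.4%.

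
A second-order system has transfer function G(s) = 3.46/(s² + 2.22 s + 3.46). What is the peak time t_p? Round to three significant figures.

ω_n = √3.46 = 1.86 rad/s; ζ = 2.22/(2·1.86) = 0.597.
ω_d = 1.86·√(1 − 0.597²) = 1.49 rad/s. Then t_p = π/ω_d = 2.10 s.

t_p ≈ 2.10 s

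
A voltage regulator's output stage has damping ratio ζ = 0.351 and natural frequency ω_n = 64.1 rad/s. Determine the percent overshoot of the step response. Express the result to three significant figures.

%OS ≈ 30.8%

For an underdamped second-order system, %OS = 100·exp(−πζ/√(1−ζ²)).
πζ/√(1−ζ²) = π·0.351/√(1−0.123) = 1.178, so %OS = 100·e^(−1.178) = 30.8%.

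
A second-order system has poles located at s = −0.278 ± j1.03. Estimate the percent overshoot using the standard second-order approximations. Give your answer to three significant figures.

With σ = 0.278, ω_d = 1.03: ω_n = √(σ²+ω_d²) = 1.07 rad/s, ζ = σ/ω_n = 0.261.
%OS = 100 e^{−πζ/√(1−ζ²)} with ζ = 0.261 gives 42.8%.

%OS ≈ 42.8%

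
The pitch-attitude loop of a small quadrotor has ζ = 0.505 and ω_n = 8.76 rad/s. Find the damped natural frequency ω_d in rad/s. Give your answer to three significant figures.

ω_d ≈ 7.56 rad/s

ω_d = ω_n√(1−ζ²) = 8.76·√0.745 = 7.56 rad/s.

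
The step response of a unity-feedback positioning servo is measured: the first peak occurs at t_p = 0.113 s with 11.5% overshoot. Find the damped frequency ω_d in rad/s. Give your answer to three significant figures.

ω_d ≈ 27.8 rad/s

t_p = π/ω_d, so ω_d = π/0.113 = 27.8 rad/s.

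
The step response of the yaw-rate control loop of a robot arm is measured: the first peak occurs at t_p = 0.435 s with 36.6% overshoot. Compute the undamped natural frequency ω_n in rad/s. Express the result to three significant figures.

ω_n ≈ 7.58 rad/s

From the overshoot, ζ = −ln(OS)/√(π²+ln²(OS)) = 0.305.
t_p = π/ω_d ⇒ ω_d = 7.22 rad/s; then ω_n = ω_d/√(1−ζ²) = 7.58 rad/s.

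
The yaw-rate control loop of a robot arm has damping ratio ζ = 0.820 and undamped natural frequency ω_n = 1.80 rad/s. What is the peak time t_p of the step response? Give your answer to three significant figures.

The damped frequency is ω_d = ω_n√(1−ζ²) = 1.80·√(1−0.672) = 1.03 rad/s.
Peak time t_p = π/ω_d = π/1.03 = 3.05 s.

t_p ≈ 3.05 s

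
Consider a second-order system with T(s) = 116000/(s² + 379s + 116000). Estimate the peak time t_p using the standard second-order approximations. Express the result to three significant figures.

Comparing the denominator to s² + 2ζω_n s + ω_n²: ω_n = √116000 = 341 rad/s, and 2ζω_n = 379 so ζ = 379/(2·341) = 0.556.
ω_d = 341·√(1 − 0.556²) = 283 rad/s. Then t_p = π/ω_d = 0.0111 s.

t_p ≈ 0.0111 s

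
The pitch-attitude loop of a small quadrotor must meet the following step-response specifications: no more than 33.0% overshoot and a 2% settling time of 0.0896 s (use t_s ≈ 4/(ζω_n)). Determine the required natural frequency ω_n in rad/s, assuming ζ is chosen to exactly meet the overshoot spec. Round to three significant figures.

From %OS = 100·exp(−πζ/√(1−ζ²)), invert to get ζ = −ln(OS)/√(π² + ln²(OS)) with OS = 0.330.
−ln 0.330 = 1.109, so ζ = 1.109/√(π² + 1.229) = 0.333.
From t_s ≈ 4/(ζω_n): ω_n = 4/(ζ·t_s) = 4/(0.333·0.0896) = 134 rad/s.

ω_n ≈ 134 rad/s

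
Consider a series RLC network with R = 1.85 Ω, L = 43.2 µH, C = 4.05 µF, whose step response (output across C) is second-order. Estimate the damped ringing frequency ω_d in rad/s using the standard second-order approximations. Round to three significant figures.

ω_d ≈ 72500 rad/s

For a series RLC circuit (capacitor voltage as output), ω_n = 1/√(LC) = 1/√(43.2 µH · 4.05 µF) = 75600 rad/s.
ζ = (R/2)·√(C/L) = (1.85/2)·√(4.05 µF/43.2 µH) = 0.283.
The damped frequency ω_d = ω_n√(1−ζ²) = 72500 rad/s.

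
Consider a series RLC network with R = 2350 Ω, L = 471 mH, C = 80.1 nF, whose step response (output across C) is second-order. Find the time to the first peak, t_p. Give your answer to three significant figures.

For a series RLC circuit (capacitor voltage as output), ω_n = 1/√(LC) = 1/√(471 mH · 80.1 nF) = 5150 rad/s.
ζ = (R/2)·√(C/L) = (2350/2)·√(80.1 nF/471 mH) = 0.485.
The damped frequency ω_d = ω_n√(1−ζ²) = 4500 rad/s. t_p = π/ω_d = 0.000698 s.

t_p ≈ 0.000698 s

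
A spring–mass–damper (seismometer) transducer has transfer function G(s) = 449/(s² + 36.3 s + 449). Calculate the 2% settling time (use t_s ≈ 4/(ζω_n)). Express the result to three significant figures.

Comparing the denominator to s² + 2ζω_n s + ω_n²: ω_n = √449 = 21.2 rad/s, and 2ζω_n = 36.3 so ζ = 36.3/(2·21.2) = 0.857.
t_s ≈ 4/(ζω_n) = 4/(0.857·21.2) = 0.220 s.

t_s ≈ 0.220 s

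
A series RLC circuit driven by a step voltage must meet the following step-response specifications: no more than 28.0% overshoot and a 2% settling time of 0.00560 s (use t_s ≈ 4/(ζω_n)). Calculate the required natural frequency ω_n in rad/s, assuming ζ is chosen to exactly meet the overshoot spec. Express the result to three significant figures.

ζ = −ln(OS)/√(π² + (ln OS)²). With OS = 0.280, ln OS = −1.273 and ζ = 1.273/3.390 = 0.376.
From t_s ≈ 4/(ζω_n): ω_n = 4/(ζ·t_s) = 4/(0.376·0.00560) = 1900 rad/s.

ω_n ≈ 1900 rad/s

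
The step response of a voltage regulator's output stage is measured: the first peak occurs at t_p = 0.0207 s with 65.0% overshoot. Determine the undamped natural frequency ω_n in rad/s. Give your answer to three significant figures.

From the overshoot, ζ = −ln(OS)/√(π²+ln²(OS)) = 0.136.
From t_p = π/ω_d, ω_d = π/0.0207 = 152 rad/s, so ω_n = ω_d/√(1−ζ²) = 153 rad/s.

ω_n ≈ 153 rad/s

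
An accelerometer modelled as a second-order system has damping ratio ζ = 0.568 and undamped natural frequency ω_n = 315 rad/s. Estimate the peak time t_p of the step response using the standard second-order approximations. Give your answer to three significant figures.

t_p ≈ 0.0121 s

The damped frequency is ω_d = ω_n√(1−ζ²) = 315·√(1−0.323) = 259 rad/s.
Peak time t_p = π/ω_d = π/259 = 0.0121 s.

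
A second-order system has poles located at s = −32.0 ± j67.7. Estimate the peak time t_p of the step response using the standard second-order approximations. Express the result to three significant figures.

t_p ≈ 0.0464 s

t_p = π/ω_d with ω_d = 67.7 (the imaginary part), so t_p = 0.0464 s.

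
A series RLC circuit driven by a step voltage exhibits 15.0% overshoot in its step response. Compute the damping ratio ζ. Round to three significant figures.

From %OS = 100·exp(−πζ/√(1−ζ²)), invert to get ζ = −ln(OS)/√(π² + ln²(OS)) with OS = 0.150.
−ln 0.150 = 1.897, so ζ = 1.897/√(π² + 3.599) = 0.517.

ζ ≈ 0.517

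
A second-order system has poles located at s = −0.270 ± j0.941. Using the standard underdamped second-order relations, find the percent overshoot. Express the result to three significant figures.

With σ = 0.270, ω_d = 0.941: ω_n = √(σ²+ω_d²) = 0.979 rad/s, ζ = σ/ω_n = 0.276.
%OS = 100·exp(−πζ/√(1−ζ²)) = 40.6%.

%OS ≈ 40.6%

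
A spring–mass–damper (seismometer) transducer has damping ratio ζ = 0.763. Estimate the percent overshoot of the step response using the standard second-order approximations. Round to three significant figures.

%OS ≈ 2.45%

For an underdamped second-order system, %OS = 100·exp(−πζ/√(1−ζ²)).
πζ/√(1−ζ²) = π·0.763/√(1−0.582) = 3.708, so %OS = 100·e^(−3.708) = 2.45%.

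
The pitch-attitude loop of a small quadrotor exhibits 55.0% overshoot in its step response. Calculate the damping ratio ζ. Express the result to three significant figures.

ζ ≈ 0.187

From %OS = 100·exp(−πζ/√(1−ζ²)), invert to get ζ = −ln(OS)/√(π² + ln²(OS)) with OS = 0.550.
−ln 0.550 = 0.5978, so ζ = 0.5978/√(π² + 0.3574) = 0.187.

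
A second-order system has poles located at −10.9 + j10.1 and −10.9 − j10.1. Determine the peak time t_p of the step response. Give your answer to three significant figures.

t_p = π/ω_d with ω_d = 10.1 (the imaginary part), so t_p = 0.311 s.

t_p ≈ 0.311 s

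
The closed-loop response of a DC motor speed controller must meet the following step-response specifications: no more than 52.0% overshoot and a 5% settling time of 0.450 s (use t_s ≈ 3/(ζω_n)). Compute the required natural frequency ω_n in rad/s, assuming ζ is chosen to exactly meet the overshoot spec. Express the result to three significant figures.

ω_n ≈ 32.7 rad/s

ζ = −ln(OS)/√(π² + (ln OS)²). With OS = 0.520, ln OS = −0.6539 and ζ = 0.6539/3.209 = 0.204.
From t_s ≈ 3/(ζω_n): ω_n = 3/(ζ·t_s) = 3/(0.204·0.450) = 32.7 rad/s.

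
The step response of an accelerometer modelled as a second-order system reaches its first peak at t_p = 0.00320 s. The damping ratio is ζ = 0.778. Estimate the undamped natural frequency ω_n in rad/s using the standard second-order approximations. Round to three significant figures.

ω_n ≈ 1560 rad/s

Peak time t_p = π/ω_d, so ω_d = π/t_p = π/0.00320 = 982 rad/s.
ω_n = ω_d/√(1−ζ²) = 982/√0.395 = 1560 rad/s.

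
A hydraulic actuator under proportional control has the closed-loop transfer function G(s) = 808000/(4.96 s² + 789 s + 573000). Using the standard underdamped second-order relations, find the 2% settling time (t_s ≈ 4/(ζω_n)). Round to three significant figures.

t_s ≈ 0.0503 s

Dividing through by 4.96: denominator becomes s² + 159.1 s + 115500.
So ω_n = √115500 = 340 rad/s and ζ = 159.1/(2·340) = 0.234.
t_s ≈ 4/(ζω_n) = 0.0503 s.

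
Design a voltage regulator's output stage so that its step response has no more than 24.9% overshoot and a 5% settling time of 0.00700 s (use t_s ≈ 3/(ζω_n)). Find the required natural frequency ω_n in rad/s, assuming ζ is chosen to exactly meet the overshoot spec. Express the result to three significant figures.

From %OS = 100·exp(−πζ/√(1−ζ²)), invert to get ζ = −ln(OS)/√(π² + ln²(OS)) with OS = 0.249.
−ln 0.249 = 1.390, so ζ = 1.390/√(π² + 1.933) = 0.405.
From t_s ≈ 3/(ζω_n): ω_n = 3/(ζ·t_s) = 3/(0.405·0.00700) = 1060 rad/s.

ω_n ≈ 1060 rad/s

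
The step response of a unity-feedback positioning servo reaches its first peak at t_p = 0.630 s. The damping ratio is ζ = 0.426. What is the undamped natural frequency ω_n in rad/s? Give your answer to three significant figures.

Peak time t_p = π/ω_d, so ω_d = π/t_p = π/0.630 = 4.99 rad/s.
ω_n = ω_d/√(1−ζ²) = 4.99/√0.819 = 5.51 rad/s.

ω_n ≈ 5.51 rad/s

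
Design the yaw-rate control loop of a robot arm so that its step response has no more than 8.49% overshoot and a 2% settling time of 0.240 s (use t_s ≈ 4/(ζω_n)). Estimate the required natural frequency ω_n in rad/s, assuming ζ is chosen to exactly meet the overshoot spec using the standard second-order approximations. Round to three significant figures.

ω_n ≈ 27.0 rad/s

From %OS = 100·exp(−πζ/√(1−ζ²)), invert to get ζ = −ln(OS)/√(π² + ln²(OS)) with OS = 0.0849.
−ln 0.0849 = 2.466, so ζ = 2.466/√(π² + 6.083) = 0.617.
From t_s ≈ 4/(ζω_n): ω_n = 4/(ζ·t_s) = 4/(0.617·0.240) = 27.0 rad/s.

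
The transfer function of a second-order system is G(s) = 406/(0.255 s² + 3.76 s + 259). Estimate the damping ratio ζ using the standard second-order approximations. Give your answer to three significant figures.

ζ ≈ 0.231

Dividing through by 0.255: denominator becomes s² + 14.75 s + 1016.
So ω_n = √1016 = 31.9 rad/s and ζ = 14.75/(2·31.9) = 0.231.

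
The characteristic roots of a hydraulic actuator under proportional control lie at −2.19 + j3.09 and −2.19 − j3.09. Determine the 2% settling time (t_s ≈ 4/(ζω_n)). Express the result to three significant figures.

For poles at −σ ± jω_d, ζω_n = σ = 2.19, so t_s ≈ 4/σ = 1.83 s.

t_s ≈ 1.83 s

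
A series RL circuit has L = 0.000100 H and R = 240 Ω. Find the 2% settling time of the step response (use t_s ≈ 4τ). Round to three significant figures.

t_s ≈ 0.00000167 s

τ = L/R = 0.000100/240 = 0.000000417 s.
t_s ≈ 4τ = 0.00000167 s.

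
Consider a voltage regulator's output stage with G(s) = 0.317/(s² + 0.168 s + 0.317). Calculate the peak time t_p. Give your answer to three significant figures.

ω_n = √0.317 = 0.563 rad/s; ζ = 0.168/(2·0.563) = 0.149.
ω_d = 0.563·√(1 − 0.149²) = 0.557 rad/s. Then t_p = π/ω_d = 5.64 s.

t_p ≈ 5.64 s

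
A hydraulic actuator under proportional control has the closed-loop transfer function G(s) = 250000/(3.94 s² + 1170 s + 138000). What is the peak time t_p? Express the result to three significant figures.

t_p ≈ 0.0276 s

Dividing through by 3.94: denominator becomes s² + 297.0 s + 35030.
So ω_n = √35030 = 187 rad/s and ζ = 297.0/(2·187) = 0.793.
ω_d = ω_n√(1−ζ²) = 114 rad/s. t_p = π/ω_d = 0.0276 s.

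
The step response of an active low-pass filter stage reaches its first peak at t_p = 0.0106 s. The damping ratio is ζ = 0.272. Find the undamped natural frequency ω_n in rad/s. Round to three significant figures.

ω_n ≈ 308 rad/s

Peak time t_p = π/ω_d, so ω_d = π/t_p = π/0.0106 = 296 rad/s.
ω_n = ω_d/√(1−ζ²) = 296/√0.926 = 308 rad/s.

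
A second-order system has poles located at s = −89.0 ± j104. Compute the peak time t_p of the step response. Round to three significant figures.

t_p ≈ 0.0302 s

t_p = π/ω_d with ω_d = 104 (the imaginary part), so t_p = 0.0302 s.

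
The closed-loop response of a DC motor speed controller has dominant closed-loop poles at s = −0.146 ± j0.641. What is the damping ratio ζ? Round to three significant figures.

ζ ≈ 0.222

With σ = 0.146, ω_d = 0.641: ω_n = √(σ²+ω_d²) = 0.657 rad/s, ζ = σ/ω_n = 0.222.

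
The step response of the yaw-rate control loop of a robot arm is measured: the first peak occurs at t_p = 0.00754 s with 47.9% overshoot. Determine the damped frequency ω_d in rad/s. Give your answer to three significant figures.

ω_d ≈ 417 rad/s

t_p = π/ω_d, so ω_d = π/0.00754 = 417 rad/s.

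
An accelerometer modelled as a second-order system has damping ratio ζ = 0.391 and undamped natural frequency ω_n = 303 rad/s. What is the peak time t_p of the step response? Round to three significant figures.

The damped frequency is ω_d = ω_n√(1−ζ²) = 303·√(1−0.153) = 279 rad/s.
Peak time t_p = π/ω_d = π/279 = 0.0113 s.

t_p ≈ 0.0113 s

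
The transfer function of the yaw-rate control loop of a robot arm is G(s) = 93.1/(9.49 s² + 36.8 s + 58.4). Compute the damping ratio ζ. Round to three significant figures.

ζ ≈ 0.782

Dividing through by 9.49: denominator becomes s² + 3.878 s + 6.154.
So ω_n = √6.154 = 2.48 rad/s and ζ = 3.878/(2·2.48) = 0.782.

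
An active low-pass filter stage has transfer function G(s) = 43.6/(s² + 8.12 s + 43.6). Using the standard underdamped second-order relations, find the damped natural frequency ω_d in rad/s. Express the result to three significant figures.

Matching coefficients with s² + 2ζω_n s + ω_n² gives ω_n² = 43.6 ⇒ ω_n = 6.60 rad/s, and ζ = 8.12/(2ω_n) = 0.615.
The damped frequency ω_d = ω_n√(1−ζ²) = 5.21 rad/s.

ω_d ≈ 5.21 rad/s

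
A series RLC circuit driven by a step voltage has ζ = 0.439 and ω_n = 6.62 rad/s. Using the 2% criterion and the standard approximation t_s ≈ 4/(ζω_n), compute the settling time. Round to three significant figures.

t_s ≈ 1.38 s

t_s ≈ 4/(ζω_n) = 4/(0.439 × 6.62) = 1.38 s.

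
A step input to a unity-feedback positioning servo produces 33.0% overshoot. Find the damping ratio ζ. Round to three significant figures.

ζ ≈ 0.333

ζ = −ln(OS)/√(π² + (ln OS)²). With OS = 0.330, ln OS = −1.109 and ζ = 1.109/3.331 = 0.333.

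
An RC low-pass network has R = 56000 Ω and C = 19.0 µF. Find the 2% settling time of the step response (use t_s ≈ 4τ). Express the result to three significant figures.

τ = RC = 56000 × 19.0 µF = 1.06 s.
t_s ≈ 4τ = 4.26 s.

t_s ≈ 4.26 s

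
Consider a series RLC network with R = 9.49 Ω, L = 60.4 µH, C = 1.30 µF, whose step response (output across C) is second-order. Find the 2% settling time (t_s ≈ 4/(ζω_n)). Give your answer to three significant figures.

t_s ≈ 0.0000509 s

For a series RLC circuit (capacitor voltage as output), ω_n = 1/√(LC) = 1/√(60.4 µH · 1.30 µF) = 113000 rad/s.
ζ = (R/2)·√(C/L) = (9.49/2)·√(1.30 µF/60.4 µH) = 0.696.
t_s ≈ 4/(ζω_n) = 0.0000509 s.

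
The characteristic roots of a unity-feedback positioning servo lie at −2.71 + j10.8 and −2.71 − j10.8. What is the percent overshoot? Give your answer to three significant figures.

%OS ≈ 45.5%

|pole| = ω_n = √(2.71² + 10.8²) = 11.1 rad/s; ζ = cos θ = σ/ω_n = 0.243.
Overshoot: exp(−π·0.243/√(1−0.243²)) = 0.455, i.e. 45.5%.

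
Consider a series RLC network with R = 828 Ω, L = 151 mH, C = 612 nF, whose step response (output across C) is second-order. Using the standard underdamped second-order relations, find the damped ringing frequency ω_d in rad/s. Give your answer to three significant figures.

ω_d ≈ 1820 rad/s

For a series RLC circuit (capacitor voltage as output), ω_n = 1/√(LC) = 1/√(151 mH · 612 nF) = 3290 rad/s.
ζ = (R/2)·√(C/L) = (828/2)·√(612 nF/151 mH) = 0.833.
ω_d = 3290·√(1 − 0.833²) = 1820 rad/s.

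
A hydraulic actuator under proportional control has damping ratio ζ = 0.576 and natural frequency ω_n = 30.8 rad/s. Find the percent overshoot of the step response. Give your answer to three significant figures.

%OS ≈ 10.9%

For an underdamped second-order system, %OS = 100·exp(−πζ/√(1−ζ²)).
πζ/√(1−ζ²) = π·0.576/√(1−0.332) = 2.214, so %OS = 100·e^(−2.214) = 10.9%.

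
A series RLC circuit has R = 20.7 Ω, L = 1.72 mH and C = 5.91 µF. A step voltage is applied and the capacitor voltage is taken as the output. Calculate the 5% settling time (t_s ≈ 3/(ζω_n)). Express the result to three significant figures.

For a series RLC circuit (capacitor voltage as output), ω_n = 1/√(LC) = 1/√(1.72 mH · 5.91 µF) = 9920 rad/s.
ζ = (R/2)·√(C/L) = (20.7/2)·√(5.91 µF/1.72 mH) = 0.607.
t_s ≈ 3/(ζω_n) = 0.000499 s.

t_s ≈ 0.000499 s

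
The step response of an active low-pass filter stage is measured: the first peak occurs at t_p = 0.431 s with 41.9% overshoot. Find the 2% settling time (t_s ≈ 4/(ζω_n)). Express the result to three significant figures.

From the overshoot, ζ = −ln(OS)/√(π²+ln²(OS)) = 0.267.
From t_p = π/ω_d, ω_d = π/0.431 = 7.29 rad/s, so ω_n = ω_d/√(1−ζ²) = 7.56 rad/s.
t_s ≈ 4/(ζω_n) = 4/(0.267·7.56) = 1.98 s.

t_s ≈ 1.98 s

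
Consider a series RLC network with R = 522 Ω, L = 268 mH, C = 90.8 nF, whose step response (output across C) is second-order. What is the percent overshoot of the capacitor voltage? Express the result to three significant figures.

%OS ≈ 61.7%

For a series RLC circuit (capacitor voltage as output), ω_n = 1/√(LC) = 1/√(268 mH · 90.8 nF) = 6410 rad/s.
ζ = (R/2)·√(C/L) = (522/2)·√(90.8 nF/268 mH) = 0.152.
%OS = 100·exp(−πζ/√(1−ζ²)) = 61.7%.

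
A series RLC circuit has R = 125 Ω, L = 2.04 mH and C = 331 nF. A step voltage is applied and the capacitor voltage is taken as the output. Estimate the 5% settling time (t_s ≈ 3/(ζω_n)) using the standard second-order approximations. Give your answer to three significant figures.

For a series RLC circuit (capacitor voltage as output), ω_n = 1/√(LC) = 1/√(2.04 mH · 331 nF) = 38500 rad/s.
ζ = (R/2)·√(C/L) = (125/2)·√(331 nF/2.04 mH) = 0.796.
t_s ≈ 3/(ζω_n) = 0.0000979 s.

t_s ≈ 0.0000979 s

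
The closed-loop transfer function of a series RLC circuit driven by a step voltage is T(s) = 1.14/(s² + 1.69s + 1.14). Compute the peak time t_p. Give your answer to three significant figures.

ω_n = √1.14 = 1.07 rad/s; ζ = 1.69/(2·1.07) = 0.791.
ω_d = 1.07·√(1 − 0.791²) = 0.653 rad/s. Then t_p = π/ω_d = 4.81 s.

t_p ≈ 4.81 s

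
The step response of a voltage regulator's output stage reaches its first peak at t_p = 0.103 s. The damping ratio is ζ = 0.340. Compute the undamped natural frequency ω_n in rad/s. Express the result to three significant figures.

ω_n ≈ 32.4 rad/s

Peak time t_p = π/ω_d, so ω_d = π/t_p = π/0.103 = 30.5 rad/s.
ω_n = ω_d/√(1−ζ²) = 30.5/√0.884 = 32.4 rad/s.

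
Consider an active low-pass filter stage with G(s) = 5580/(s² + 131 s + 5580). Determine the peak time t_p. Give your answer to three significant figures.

Matching coefficients with s² + 2ζω_n s + ω_n² gives ω_n² = 5580 ⇒ ω_n = 74.7 rad/s, and ζ = 131/(2ω_n) = 0.877.
ω_d = ω_n√(1−ζ²) = 35.9 rad/s. Then t_p = π/ω_d = 0.0875 s.

t_p ≈ 0.0875 s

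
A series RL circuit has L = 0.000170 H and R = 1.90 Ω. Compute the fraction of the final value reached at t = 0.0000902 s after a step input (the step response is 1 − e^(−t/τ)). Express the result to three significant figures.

y/y_∞ ≈ 0.635

τ = L/R = 0.000170/1.90 = 0.0000895 s.
y(t)/y_∞ = 1 − e^(−t/τ) = 1 − e^(−0.0000902/0.0000895) = 1 − e^(−1.01) = 0.635.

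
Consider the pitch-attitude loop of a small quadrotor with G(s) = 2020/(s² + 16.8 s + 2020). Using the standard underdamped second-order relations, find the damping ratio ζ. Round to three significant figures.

Matching coefficients with s² + 2ζω_n s + ω_n² gives ω_n² = 2020 ⇒ ω_n = 44.9 rad/s, and ζ = 16.8/(2ω_n) = 0.187.

ζ ≈ 0.187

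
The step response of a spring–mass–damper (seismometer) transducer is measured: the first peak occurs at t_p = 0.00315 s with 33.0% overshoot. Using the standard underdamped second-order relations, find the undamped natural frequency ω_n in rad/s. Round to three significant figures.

ω_n ≈ 1060 rad/s

ζ from %OS: ζ = |ln 0.330|/√(π²+ln²0.330) = 0.333.
t_p = π/ω_d ⇒ ω_d = 997 rad/s; then ω_n = ω_d/√(1−ζ²) = 1060 rad/s.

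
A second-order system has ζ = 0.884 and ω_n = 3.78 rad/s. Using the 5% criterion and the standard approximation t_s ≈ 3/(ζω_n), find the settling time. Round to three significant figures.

t_s ≈ 0.898 s

t_s ≈ 3/(ζω_n) = 3/(0.884 × 3.78) = 0.898 s.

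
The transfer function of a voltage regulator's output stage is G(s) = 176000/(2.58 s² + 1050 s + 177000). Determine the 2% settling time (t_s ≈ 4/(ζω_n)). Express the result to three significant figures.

Dividing through by 2.58: denominator becomes s² + 407.0 s + 68600.
So ω_n = √68600 = 262 rad/s and ζ = 407.0/(2·262) = 0.777.
t_s ≈ 4/(ζω_n) = 0.0197 s.

t_s ≈ 0.0197 s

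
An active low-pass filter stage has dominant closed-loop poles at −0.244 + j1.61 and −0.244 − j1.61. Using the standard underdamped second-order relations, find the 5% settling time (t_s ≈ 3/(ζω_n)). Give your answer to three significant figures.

For poles at −σ ± jω_d, ζω_n = σ = 0.244, so t_s ≈ 3/σ = 12.3 s.

t_s ≈ 12.3 s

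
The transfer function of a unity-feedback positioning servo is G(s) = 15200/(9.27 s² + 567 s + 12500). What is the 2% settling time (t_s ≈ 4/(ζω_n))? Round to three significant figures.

t_s ≈ 0.131 s

Dividing through by 9.27: denominator becomes s² + 61.17 s + 1348.
So ω_n = √1348 = 36.7 rad/s and ζ = 61.17/(2·36.7) = 0.833.
t_s ≈ 4/(ζω_n) = 0.131 s.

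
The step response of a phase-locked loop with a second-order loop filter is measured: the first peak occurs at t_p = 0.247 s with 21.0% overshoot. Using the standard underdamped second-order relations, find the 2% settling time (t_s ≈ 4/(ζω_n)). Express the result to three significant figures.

t_s ≈ 0.633 s

ζ from %OS: ζ = |ln 0.210|/√(π²+ln²0.210) = 0.445.
t_p = π/ω_d ⇒ ω_d = 12.7 rad/s; then ω_n = ω_d/√(1−ζ²) = 14.2 rad/s.
t_s ≈ 4/(ζω_n) = 4/(0.445·14.2) = 0.633 s.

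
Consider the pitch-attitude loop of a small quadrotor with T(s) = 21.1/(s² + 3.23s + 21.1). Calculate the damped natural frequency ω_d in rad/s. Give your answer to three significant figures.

ω_d ≈ 4.30 rad/s

ω_n = √21.1 = 4.59 rad/s; ζ = 3.23/(2·4.59) = 0.352.
The damped frequency ω_d = ω_n√(1−ζ²) = 4.30 rad/s.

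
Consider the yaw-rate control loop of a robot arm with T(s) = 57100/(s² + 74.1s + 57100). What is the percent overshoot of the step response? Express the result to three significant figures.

%OS ≈ 61.1%

Matching coefficients with s² + 2ζω_n s + ω_n² gives ω_n² = 57100 ⇒ ω_n = 239 rad/s, and ζ = 74.1/(2ω_n) = 0.155.
%OS = 100 e^{−πζ/√(1−ζ²)} with ζ = 0.155 gives 61.1%.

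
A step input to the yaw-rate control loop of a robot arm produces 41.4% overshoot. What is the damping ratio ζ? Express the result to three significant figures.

ζ ≈ 0.270

From %OS = 100·exp(−πζ/√(1−ζ²)), invert to get ζ = −ln(OS)/√(π² + ln²(OS)) with OS = 0.414.
−ln 0.414 = 0.8819, so ζ = 0.8819/√(π² + 0.7777) = 0.270.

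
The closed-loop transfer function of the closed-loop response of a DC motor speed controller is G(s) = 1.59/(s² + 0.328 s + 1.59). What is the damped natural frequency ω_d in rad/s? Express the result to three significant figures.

Comparing the denominator to s² + 2ζω_n s + ω_n²: ω_n = √1.59 = 1.26 rad/s, and 2ζω_n = 0.328 so ζ = 0.328/(2·1.26) = 0.130.
ω_d = ω_n√(1−ζ²) = 1.25 rad/s.

ω_d ≈ 1.25 rad/s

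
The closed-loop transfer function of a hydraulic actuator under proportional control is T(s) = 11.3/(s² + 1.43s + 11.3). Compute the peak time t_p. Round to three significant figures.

t_p ≈ 0.956 s

Matching coefficients with s² + 2ζω_n s + ω_n² gives ω_n² = 11.3 ⇒ ω_n = 3.36 rad/s, and ζ = 1.43/(2ω_n) = 0.213.
ω_d = 3.36·√(1 − 0.213²) = 3.28 rad/s. Then t_p = π/ω_d = 0.956 s.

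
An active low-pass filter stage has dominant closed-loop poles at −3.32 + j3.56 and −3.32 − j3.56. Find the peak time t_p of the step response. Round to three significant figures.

t_p = π/ω_d with ω_d = 3.56 (the imaginary part), so t_p = 0.882 s.

t_p ≈ 0.882 s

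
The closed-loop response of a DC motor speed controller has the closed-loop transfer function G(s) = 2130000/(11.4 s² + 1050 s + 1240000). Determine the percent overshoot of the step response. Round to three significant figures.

%OS ≈ 64.2%

Dividing through by 11.4: denominator becomes s² + 92.11 s + 108800.
So ω_n = √108800 = 330 rad/s and ζ = 92.11/(2·330) = 0.140.
%OS = 100 e^{−πζ/√(1−ζ²)} with ζ = 0.140 gives 64.2%.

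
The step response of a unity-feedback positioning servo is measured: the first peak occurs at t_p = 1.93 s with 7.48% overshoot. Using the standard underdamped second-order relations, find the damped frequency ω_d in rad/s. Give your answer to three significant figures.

t_p = π/ω_d, so ω_d = π/1.93 = 1.63 rad/s.

ω_d ≈ 1.63 rad/s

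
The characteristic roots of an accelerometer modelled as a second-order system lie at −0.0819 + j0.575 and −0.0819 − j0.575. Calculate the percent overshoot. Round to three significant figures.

%OS ≈ 63.9%

The poles are at −σ ± jω_d with σ = 0.0819 and ω_d = 0.575, so ω_n = √(σ²+ω_d²) = 0.581 rad/s and ζ = σ/ω_n = 0.141.
%OS = 100 e^{−πζ/√(1−ζ²)} with ζ = 0.141 gives 63.9%.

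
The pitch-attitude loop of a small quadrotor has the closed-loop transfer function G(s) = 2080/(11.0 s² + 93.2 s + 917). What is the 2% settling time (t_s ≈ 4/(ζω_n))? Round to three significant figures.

Dividing through by 11.0: denominator becomes s² + 8.473 s + 83.36.
So ω_n = √83.36 = 9.13 rad/s and ζ = 8.473/(2·9.13) = 0.464.
t_s ≈ 4/(ζω_n) = 0.944 s.

t_s ≈ 0.944 s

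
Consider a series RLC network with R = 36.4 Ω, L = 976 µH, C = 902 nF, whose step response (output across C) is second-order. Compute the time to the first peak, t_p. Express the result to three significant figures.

For a series RLC circuit (capacitor voltage as output), ω_n = 1/√(LC) = 1/√(976 µH · 902 nF) = 33700 rad/s.
ζ = (R/2)·√(C/L) = (36.4/2)·√(902 nF/976 µH) = 0.553.
ω_d = ω_n√(1−ζ²) = 28100 rad/s. t_p = π/ω_d = 0.000112 s.

t_p ≈ 0.000112 s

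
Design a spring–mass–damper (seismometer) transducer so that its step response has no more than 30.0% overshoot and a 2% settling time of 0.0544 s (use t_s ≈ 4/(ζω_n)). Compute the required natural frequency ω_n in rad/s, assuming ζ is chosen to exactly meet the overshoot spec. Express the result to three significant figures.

From %OS = 100·exp(−πζ/√(1−ζ²)), invert to get ζ = −ln(OS)/√(π² + ln²(OS)) with OS = 0.300.
−ln 0.300 = 1.204, so ζ = 1.204/√(π² + 1.450) = 0.358.
Then ω_n = 4/(ζ t_s) = 4/(0.358 × 0.0544) = 205 rad/s.

ω_n ≈ 205 rad/s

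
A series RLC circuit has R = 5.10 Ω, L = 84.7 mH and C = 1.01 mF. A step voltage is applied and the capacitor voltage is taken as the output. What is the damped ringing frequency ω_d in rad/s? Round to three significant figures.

For a series RLC circuit (capacitor voltage as output), ω_n = 1/√(LC) = 1/√(84.7 mH · 1.01 mF) = 108 rad/s.
ζ = (R/2)·√(C/L) = (5.10/2)·√(1.01 mF/84.7 mH) = 0.278.
ω_d = 108·√(1 − 0.278²) = 104 rad/s.

ω_d ≈ 104 rad/s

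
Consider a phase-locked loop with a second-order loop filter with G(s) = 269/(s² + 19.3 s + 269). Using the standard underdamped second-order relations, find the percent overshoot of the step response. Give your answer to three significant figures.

Comparing the denominator to s² + 2ζω_n s + ω_n²: ω_n = √269 = 16.4 rad/s, and 2ζω_n = 19.3 so ζ = 19.3/(2·16.4) = 0.588.
%OS = 100 e^{−πζ/√(1−ζ²)} with ζ = 0.588 gives 10.2%.

%OS ≈ 10.2%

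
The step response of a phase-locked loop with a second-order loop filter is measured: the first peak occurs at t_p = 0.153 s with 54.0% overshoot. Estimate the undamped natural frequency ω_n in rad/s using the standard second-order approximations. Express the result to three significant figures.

From the overshoot, ζ = −ln(OS)/√(π²+ln²(OS)) = 0.192.
t_p = π/ω_d ⇒ ω_d = 20.5 rad/s; then ω_n = ω_d/√(1−ζ²) = 20.9 rad/s.

ω_n ≈ 20.9 rad/s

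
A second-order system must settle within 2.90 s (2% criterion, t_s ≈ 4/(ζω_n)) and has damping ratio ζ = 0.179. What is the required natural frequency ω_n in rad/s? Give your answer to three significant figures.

Rearranging t_s ≈ 4/(ζω_n) gives ω_n = 4/(ζ·t_s) = 4/(0.179 × 2.90) = 7.71 rad/s.

ω_n ≈ 7.71 rad/s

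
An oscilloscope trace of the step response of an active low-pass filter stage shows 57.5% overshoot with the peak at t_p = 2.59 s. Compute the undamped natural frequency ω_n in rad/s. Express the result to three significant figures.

ω_n ≈ 1.23 rad/s

ζ from %OS: ζ = |ln 0.575|/√(π²+ln²0.575) = 0.173.
From t_p = π/ω_d, ω_d = π/2.59 = 1.21 rad/s, so ω_n = ω_d/√(1−ζ²) = 1.23 rad/s.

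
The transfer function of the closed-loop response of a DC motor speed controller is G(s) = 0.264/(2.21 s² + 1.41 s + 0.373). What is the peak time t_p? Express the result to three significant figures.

Dividing through by 2.21: denominator becomes s² + 0.6380 s + 0.1688.
So ω_n = √0.1688 = 0.411 rad/s and ζ = 0.6380/(2·0.411) = 0.776.
ω_d = ω_n√(1−ζ²) = 0.259 rad/s. t_p = π/ω_d = 12.1 s.

t_p ≈ 12.1 s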